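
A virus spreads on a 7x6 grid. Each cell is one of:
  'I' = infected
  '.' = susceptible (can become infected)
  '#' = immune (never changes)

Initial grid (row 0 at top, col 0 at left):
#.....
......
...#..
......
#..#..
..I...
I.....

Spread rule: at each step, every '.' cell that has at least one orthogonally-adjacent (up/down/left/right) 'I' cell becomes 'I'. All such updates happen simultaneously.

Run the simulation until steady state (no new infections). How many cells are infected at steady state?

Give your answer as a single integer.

Step 0 (initial): 2 infected
Step 1: +6 new -> 8 infected
Step 2: +4 new -> 12 infected
Step 3: +6 new -> 18 infected
Step 4: +6 new -> 24 infected
Step 5: +6 new -> 30 infected
Step 6: +5 new -> 35 infected
Step 7: +2 new -> 37 infected
Step 8: +1 new -> 38 infected
Step 9: +0 new -> 38 infected

Answer: 38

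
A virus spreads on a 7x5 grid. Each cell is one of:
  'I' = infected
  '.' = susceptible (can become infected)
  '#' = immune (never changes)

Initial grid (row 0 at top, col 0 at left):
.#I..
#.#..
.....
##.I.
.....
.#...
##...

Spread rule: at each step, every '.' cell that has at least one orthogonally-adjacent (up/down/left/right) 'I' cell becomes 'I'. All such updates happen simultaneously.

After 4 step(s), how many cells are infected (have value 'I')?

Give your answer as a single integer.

Step 0 (initial): 2 infected
Step 1: +5 new -> 7 infected
Step 2: +7 new -> 14 infected
Step 3: +6 new -> 20 infected
Step 4: +5 new -> 25 infected

Answer: 25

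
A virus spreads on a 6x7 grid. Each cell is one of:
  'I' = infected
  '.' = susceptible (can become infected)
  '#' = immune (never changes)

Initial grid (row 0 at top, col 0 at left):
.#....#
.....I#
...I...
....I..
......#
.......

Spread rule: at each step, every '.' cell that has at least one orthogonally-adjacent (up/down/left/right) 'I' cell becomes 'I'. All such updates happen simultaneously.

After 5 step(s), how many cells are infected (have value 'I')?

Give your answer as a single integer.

Step 0 (initial): 3 infected
Step 1: +9 new -> 12 infected
Step 2: +10 new -> 22 infected
Step 3: +7 new -> 29 infected
Step 4: +5 new -> 34 infected
Step 5: +3 new -> 37 infected

Answer: 37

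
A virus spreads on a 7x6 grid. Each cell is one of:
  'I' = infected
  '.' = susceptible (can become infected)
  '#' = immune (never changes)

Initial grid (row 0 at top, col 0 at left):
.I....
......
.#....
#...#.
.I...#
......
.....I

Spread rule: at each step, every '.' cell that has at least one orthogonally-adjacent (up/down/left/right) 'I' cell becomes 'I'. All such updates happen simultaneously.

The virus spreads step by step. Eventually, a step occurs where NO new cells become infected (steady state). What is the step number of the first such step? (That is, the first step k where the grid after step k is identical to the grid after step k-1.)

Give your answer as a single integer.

Step 0 (initial): 3 infected
Step 1: +9 new -> 12 infected
Step 2: +10 new -> 22 infected
Step 3: +9 new -> 31 infected
Step 4: +3 new -> 34 infected
Step 5: +2 new -> 36 infected
Step 6: +1 new -> 37 infected
Step 7: +1 new -> 38 infected
Step 8: +0 new -> 38 infected

Answer: 8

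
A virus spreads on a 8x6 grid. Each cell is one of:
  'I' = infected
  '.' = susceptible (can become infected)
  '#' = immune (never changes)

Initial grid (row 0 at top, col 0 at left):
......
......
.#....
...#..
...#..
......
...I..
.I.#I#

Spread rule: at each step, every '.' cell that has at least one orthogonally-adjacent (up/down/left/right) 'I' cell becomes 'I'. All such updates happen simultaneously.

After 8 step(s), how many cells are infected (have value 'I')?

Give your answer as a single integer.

Answer: 43

Derivation:
Step 0 (initial): 3 infected
Step 1: +6 new -> 9 infected
Step 2: +5 new -> 14 infected
Step 3: +5 new -> 19 infected
Step 4: +5 new -> 24 infected
Step 5: +4 new -> 28 infected
Step 6: +5 new -> 33 infected
Step 7: +6 new -> 39 infected
Step 8: +4 new -> 43 infected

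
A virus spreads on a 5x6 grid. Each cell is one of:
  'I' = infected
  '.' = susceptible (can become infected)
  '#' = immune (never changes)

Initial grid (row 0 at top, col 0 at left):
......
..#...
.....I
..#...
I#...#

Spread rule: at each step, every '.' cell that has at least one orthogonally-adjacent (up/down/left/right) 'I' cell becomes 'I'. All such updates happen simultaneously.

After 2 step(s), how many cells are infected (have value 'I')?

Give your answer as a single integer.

Step 0 (initial): 2 infected
Step 1: +4 new -> 6 infected
Step 2: +6 new -> 12 infected

Answer: 12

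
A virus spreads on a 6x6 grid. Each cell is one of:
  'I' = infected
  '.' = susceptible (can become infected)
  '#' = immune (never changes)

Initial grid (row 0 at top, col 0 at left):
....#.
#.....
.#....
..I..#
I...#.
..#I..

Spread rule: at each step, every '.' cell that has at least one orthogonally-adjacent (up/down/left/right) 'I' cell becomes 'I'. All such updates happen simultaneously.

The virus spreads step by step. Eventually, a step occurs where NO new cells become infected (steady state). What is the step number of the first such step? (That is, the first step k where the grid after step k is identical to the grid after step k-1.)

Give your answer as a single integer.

Step 0 (initial): 3 infected
Step 1: +9 new -> 12 infected
Step 2: +6 new -> 18 infected
Step 3: +5 new -> 23 infected
Step 4: +4 new -> 27 infected
Step 5: +2 new -> 29 infected
Step 6: +1 new -> 30 infected
Step 7: +0 new -> 30 infected

Answer: 7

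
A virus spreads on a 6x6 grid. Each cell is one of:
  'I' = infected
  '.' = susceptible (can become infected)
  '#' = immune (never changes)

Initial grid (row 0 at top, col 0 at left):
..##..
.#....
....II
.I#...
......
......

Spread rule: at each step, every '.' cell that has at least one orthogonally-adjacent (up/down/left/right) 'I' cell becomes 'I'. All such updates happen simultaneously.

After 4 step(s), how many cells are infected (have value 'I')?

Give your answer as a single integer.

Step 0 (initial): 3 infected
Step 1: +8 new -> 11 infected
Step 2: +11 new -> 22 infected
Step 3: +7 new -> 29 infected
Step 4: +2 new -> 31 infected

Answer: 31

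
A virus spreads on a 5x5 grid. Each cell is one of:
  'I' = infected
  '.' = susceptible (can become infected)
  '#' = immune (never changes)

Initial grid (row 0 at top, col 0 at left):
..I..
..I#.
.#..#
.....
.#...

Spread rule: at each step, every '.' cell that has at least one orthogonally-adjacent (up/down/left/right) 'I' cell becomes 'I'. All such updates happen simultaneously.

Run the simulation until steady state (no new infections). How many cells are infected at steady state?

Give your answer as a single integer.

Step 0 (initial): 2 infected
Step 1: +4 new -> 6 infected
Step 2: +5 new -> 11 infected
Step 3: +5 new -> 16 infected
Step 4: +3 new -> 19 infected
Step 5: +2 new -> 21 infected
Step 6: +0 new -> 21 infected

Answer: 21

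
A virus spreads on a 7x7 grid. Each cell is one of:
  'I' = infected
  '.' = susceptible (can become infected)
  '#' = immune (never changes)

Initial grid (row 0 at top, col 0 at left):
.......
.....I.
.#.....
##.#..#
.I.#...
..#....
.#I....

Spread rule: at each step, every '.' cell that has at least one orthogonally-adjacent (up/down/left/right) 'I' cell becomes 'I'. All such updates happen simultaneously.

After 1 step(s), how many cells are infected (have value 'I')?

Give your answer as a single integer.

Answer: 11

Derivation:
Step 0 (initial): 3 infected
Step 1: +8 new -> 11 infected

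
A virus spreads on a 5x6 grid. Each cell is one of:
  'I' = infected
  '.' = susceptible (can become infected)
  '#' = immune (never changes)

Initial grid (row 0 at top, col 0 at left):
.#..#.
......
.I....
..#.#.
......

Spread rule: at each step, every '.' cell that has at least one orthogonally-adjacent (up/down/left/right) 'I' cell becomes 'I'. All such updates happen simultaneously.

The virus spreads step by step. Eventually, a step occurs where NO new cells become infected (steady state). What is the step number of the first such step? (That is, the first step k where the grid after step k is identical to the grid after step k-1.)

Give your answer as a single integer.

Step 0 (initial): 1 infected
Step 1: +4 new -> 5 infected
Step 2: +5 new -> 10 infected
Step 3: +7 new -> 17 infected
Step 4: +4 new -> 21 infected
Step 5: +3 new -> 24 infected
Step 6: +2 new -> 26 infected
Step 7: +0 new -> 26 infected

Answer: 7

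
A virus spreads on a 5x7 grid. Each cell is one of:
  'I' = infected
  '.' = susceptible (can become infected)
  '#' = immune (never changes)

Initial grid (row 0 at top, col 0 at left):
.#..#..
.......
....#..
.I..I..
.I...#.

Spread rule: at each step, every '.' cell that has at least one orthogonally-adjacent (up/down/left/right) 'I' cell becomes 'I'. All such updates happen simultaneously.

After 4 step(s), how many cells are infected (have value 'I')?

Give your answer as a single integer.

Step 0 (initial): 3 infected
Step 1: +8 new -> 11 infected
Step 2: +7 new -> 18 infected
Step 3: +6 new -> 24 infected
Step 4: +6 new -> 30 infected

Answer: 30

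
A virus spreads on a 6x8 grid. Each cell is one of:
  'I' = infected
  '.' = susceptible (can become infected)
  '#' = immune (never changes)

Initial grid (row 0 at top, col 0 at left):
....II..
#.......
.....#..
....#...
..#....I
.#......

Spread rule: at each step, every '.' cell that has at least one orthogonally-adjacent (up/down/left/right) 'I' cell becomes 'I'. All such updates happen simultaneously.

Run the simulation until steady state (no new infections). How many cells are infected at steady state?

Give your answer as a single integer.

Answer: 43

Derivation:
Step 0 (initial): 3 infected
Step 1: +7 new -> 10 infected
Step 2: +9 new -> 19 infected
Step 3: +8 new -> 27 infected
Step 4: +6 new -> 33 infected
Step 5: +3 new -> 36 infected
Step 6: +3 new -> 39 infected
Step 7: +2 new -> 41 infected
Step 8: +1 new -> 42 infected
Step 9: +1 new -> 43 infected
Step 10: +0 new -> 43 infected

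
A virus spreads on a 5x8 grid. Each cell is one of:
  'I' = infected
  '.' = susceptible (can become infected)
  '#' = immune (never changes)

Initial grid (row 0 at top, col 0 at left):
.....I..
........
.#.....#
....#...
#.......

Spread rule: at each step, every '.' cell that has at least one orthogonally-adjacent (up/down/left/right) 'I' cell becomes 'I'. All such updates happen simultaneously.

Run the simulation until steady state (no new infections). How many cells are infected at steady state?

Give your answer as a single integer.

Step 0 (initial): 1 infected
Step 1: +3 new -> 4 infected
Step 2: +5 new -> 9 infected
Step 3: +6 new -> 15 infected
Step 4: +5 new -> 20 infected
Step 5: +7 new -> 27 infected
Step 6: +4 new -> 31 infected
Step 7: +3 new -> 34 infected
Step 8: +2 new -> 36 infected
Step 9: +0 new -> 36 infected

Answer: 36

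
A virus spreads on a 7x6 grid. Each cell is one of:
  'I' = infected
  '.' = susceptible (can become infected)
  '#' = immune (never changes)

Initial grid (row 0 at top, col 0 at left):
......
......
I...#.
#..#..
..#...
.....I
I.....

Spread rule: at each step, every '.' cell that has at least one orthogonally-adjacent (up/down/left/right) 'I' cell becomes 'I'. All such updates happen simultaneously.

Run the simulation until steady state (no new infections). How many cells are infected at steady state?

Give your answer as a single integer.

Answer: 38

Derivation:
Step 0 (initial): 3 infected
Step 1: +7 new -> 10 infected
Step 2: +11 new -> 21 infected
Step 3: +10 new -> 31 infected
Step 4: +3 new -> 34 infected
Step 5: +3 new -> 37 infected
Step 6: +1 new -> 38 infected
Step 7: +0 new -> 38 infected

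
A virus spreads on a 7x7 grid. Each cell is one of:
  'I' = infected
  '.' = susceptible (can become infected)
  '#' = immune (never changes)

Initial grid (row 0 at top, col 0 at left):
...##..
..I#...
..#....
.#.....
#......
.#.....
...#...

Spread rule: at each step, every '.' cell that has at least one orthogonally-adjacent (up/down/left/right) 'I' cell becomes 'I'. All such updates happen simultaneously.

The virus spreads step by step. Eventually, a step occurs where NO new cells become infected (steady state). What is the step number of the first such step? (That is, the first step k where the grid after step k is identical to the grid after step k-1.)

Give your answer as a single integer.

Answer: 5

Derivation:
Step 0 (initial): 1 infected
Step 1: +2 new -> 3 infected
Step 2: +3 new -> 6 infected
Step 3: +2 new -> 8 infected
Step 4: +1 new -> 9 infected
Step 5: +0 new -> 9 infected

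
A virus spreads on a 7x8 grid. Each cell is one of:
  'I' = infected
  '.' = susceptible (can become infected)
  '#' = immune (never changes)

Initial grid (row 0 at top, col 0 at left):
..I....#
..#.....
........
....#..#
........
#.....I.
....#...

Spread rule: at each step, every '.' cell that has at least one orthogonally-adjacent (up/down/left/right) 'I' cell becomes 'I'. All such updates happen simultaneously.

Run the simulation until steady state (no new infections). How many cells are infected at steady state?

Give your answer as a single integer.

Step 0 (initial): 2 infected
Step 1: +6 new -> 8 infected
Step 2: +10 new -> 18 infected
Step 3: +9 new -> 27 infected
Step 4: +13 new -> 40 infected
Step 5: +7 new -> 47 infected
Step 6: +2 new -> 49 infected
Step 7: +1 new -> 50 infected
Step 8: +0 new -> 50 infected

Answer: 50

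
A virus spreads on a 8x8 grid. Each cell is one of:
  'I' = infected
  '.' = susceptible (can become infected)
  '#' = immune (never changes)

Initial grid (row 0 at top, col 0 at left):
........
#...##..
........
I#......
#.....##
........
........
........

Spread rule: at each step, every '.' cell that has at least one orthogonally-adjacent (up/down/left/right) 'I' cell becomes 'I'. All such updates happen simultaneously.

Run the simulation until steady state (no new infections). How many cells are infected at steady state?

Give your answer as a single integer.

Answer: 57

Derivation:
Step 0 (initial): 1 infected
Step 1: +1 new -> 2 infected
Step 2: +1 new -> 3 infected
Step 3: +2 new -> 5 infected
Step 4: +4 new -> 9 infected
Step 5: +6 new -> 15 infected
Step 6: +6 new -> 21 infected
Step 7: +7 new -> 28 infected
Step 8: +10 new -> 38 infected
Step 9: +8 new -> 46 infected
Step 10: +5 new -> 51 infected
Step 11: +3 new -> 54 infected
Step 12: +2 new -> 56 infected
Step 13: +1 new -> 57 infected
Step 14: +0 new -> 57 infected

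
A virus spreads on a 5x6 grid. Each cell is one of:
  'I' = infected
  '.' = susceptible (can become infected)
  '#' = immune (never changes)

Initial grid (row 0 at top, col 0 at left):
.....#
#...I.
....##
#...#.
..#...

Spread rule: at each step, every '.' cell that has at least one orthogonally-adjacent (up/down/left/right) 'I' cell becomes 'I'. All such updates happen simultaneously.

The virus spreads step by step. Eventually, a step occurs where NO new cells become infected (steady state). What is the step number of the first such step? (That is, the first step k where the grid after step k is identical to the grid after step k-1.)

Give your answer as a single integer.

Answer: 8

Derivation:
Step 0 (initial): 1 infected
Step 1: +3 new -> 4 infected
Step 2: +3 new -> 7 infected
Step 3: +4 new -> 11 infected
Step 4: +4 new -> 15 infected
Step 5: +4 new -> 19 infected
Step 6: +2 new -> 21 infected
Step 7: +2 new -> 23 infected
Step 8: +0 new -> 23 infected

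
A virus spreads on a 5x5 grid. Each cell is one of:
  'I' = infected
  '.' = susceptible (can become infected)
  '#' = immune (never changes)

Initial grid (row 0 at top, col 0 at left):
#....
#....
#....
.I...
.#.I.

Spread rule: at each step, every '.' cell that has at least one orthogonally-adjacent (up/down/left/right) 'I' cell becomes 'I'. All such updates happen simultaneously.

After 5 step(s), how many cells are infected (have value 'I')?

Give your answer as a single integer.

Step 0 (initial): 2 infected
Step 1: +6 new -> 8 infected
Step 2: +5 new -> 13 infected
Step 3: +4 new -> 17 infected
Step 4: +3 new -> 20 infected
Step 5: +1 new -> 21 infected

Answer: 21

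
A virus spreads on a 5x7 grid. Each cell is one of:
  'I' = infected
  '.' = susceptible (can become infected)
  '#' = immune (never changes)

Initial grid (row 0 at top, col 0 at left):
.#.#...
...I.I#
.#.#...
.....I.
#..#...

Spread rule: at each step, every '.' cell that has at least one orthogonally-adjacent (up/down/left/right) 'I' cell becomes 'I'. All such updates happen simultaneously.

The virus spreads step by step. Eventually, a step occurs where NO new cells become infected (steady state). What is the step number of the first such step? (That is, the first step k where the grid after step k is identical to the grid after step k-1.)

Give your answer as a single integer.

Step 0 (initial): 3 infected
Step 1: +7 new -> 10 infected
Step 2: +10 new -> 20 infected
Step 3: +2 new -> 22 infected
Step 4: +4 new -> 26 infected
Step 5: +2 new -> 28 infected
Step 6: +0 new -> 28 infected

Answer: 6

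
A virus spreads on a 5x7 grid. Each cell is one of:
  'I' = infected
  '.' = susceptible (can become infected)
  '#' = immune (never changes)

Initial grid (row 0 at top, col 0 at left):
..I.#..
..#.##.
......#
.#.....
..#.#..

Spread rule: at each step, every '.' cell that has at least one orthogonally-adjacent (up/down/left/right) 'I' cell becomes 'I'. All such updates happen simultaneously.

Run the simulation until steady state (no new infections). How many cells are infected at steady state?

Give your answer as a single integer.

Answer: 24

Derivation:
Step 0 (initial): 1 infected
Step 1: +2 new -> 3 infected
Step 2: +3 new -> 6 infected
Step 3: +3 new -> 9 infected
Step 4: +4 new -> 13 infected
Step 5: +5 new -> 18 infected
Step 6: +2 new -> 20 infected
Step 7: +3 new -> 23 infected
Step 8: +1 new -> 24 infected
Step 9: +0 new -> 24 infected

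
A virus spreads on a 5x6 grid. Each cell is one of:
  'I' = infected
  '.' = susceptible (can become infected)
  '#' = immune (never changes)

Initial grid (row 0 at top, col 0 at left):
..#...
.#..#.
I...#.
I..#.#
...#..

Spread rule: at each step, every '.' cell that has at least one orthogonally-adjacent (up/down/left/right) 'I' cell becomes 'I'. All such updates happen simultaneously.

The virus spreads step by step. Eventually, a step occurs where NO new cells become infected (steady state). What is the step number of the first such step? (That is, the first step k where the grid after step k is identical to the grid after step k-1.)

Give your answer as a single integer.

Answer: 10

Derivation:
Step 0 (initial): 2 infected
Step 1: +4 new -> 6 infected
Step 2: +4 new -> 10 infected
Step 3: +4 new -> 14 infected
Step 4: +1 new -> 15 infected
Step 5: +1 new -> 16 infected
Step 6: +1 new -> 17 infected
Step 7: +1 new -> 18 infected
Step 8: +1 new -> 19 infected
Step 9: +1 new -> 20 infected
Step 10: +0 new -> 20 infected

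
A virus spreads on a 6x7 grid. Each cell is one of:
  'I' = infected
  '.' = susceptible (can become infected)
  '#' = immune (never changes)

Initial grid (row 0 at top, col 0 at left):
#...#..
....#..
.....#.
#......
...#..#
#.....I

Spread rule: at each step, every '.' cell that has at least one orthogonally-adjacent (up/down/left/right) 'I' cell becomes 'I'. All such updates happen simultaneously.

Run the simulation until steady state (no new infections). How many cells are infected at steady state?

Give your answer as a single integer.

Answer: 34

Derivation:
Step 0 (initial): 1 infected
Step 1: +1 new -> 2 infected
Step 2: +2 new -> 4 infected
Step 3: +3 new -> 7 infected
Step 4: +3 new -> 10 infected
Step 5: +5 new -> 15 infected
Step 6: +4 new -> 19 infected
Step 7: +6 new -> 25 infected
Step 8: +4 new -> 29 infected
Step 9: +3 new -> 32 infected
Step 10: +2 new -> 34 infected
Step 11: +0 new -> 34 infected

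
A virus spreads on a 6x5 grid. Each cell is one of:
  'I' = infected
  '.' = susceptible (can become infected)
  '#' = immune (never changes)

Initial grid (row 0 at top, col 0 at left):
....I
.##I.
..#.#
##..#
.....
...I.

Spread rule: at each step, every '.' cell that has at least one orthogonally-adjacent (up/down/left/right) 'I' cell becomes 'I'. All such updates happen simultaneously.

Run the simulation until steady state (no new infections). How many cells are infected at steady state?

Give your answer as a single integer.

Step 0 (initial): 3 infected
Step 1: +6 new -> 9 infected
Step 2: +5 new -> 14 infected
Step 3: +4 new -> 18 infected
Step 4: +2 new -> 20 infected
Step 5: +1 new -> 21 infected
Step 6: +1 new -> 22 infected
Step 7: +1 new -> 23 infected
Step 8: +0 new -> 23 infected

Answer: 23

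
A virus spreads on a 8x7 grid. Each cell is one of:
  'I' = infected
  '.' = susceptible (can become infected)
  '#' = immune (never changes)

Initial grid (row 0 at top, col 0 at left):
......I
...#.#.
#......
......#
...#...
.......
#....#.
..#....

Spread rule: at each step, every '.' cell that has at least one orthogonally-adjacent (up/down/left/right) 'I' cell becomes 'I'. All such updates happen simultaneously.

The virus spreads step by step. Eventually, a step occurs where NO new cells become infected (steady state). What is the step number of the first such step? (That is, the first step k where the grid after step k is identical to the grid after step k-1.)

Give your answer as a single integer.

Answer: 14

Derivation:
Step 0 (initial): 1 infected
Step 1: +2 new -> 3 infected
Step 2: +2 new -> 5 infected
Step 3: +3 new -> 8 infected
Step 4: +3 new -> 11 infected
Step 5: +5 new -> 16 infected
Step 6: +7 new -> 23 infected
Step 7: +5 new -> 28 infected
Step 8: +5 new -> 33 infected
Step 9: +6 new -> 39 infected
Step 10: +5 new -> 44 infected
Step 11: +2 new -> 46 infected
Step 12: +1 new -> 47 infected
Step 13: +1 new -> 48 infected
Step 14: +0 new -> 48 infected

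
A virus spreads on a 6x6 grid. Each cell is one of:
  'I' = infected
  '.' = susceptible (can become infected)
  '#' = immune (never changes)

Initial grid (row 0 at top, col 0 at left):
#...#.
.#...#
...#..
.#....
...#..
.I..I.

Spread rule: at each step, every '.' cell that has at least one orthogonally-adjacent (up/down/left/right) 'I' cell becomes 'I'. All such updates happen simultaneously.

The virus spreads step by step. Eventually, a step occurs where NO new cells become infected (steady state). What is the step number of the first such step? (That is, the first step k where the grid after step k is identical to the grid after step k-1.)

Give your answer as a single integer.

Answer: 8

Derivation:
Step 0 (initial): 2 infected
Step 1: +6 new -> 8 infected
Step 2: +4 new -> 12 infected
Step 3: +5 new -> 17 infected
Step 4: +4 new -> 21 infected
Step 5: +4 new -> 25 infected
Step 6: +2 new -> 27 infected
Step 7: +1 new -> 28 infected
Step 8: +0 new -> 28 infected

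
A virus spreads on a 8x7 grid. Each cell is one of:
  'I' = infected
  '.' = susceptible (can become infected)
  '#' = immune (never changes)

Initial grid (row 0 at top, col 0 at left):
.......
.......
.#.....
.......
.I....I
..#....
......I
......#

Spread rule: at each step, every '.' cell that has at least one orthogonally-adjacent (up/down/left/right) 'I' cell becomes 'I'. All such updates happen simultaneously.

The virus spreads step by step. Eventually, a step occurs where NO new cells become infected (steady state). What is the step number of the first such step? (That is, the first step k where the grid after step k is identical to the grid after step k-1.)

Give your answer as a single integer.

Step 0 (initial): 3 infected
Step 1: +8 new -> 11 infected
Step 2: +11 new -> 22 infected
Step 3: +13 new -> 35 infected
Step 4: +9 new -> 44 infected
Step 5: +6 new -> 50 infected
Step 6: +3 new -> 53 infected
Step 7: +0 new -> 53 infected

Answer: 7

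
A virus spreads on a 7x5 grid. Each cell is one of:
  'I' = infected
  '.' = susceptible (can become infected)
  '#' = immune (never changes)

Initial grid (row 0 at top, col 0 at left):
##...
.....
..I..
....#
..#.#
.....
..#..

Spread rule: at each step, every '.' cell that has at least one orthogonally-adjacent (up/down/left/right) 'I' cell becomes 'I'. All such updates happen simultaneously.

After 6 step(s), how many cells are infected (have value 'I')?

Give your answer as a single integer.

Answer: 29

Derivation:
Step 0 (initial): 1 infected
Step 1: +4 new -> 5 infected
Step 2: +7 new -> 12 infected
Step 3: +6 new -> 18 infected
Step 4: +4 new -> 22 infected
Step 5: +5 new -> 27 infected
Step 6: +2 new -> 29 infected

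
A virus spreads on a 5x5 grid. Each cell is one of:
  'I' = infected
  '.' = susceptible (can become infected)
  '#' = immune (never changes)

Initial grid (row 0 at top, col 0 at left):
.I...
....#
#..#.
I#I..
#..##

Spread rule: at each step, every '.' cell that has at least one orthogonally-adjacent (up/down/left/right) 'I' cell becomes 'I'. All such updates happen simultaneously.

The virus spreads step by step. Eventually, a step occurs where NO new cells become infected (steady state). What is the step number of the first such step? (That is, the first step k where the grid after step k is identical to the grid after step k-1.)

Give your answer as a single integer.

Step 0 (initial): 3 infected
Step 1: +6 new -> 9 infected
Step 2: +6 new -> 15 infected
Step 3: +3 new -> 18 infected
Step 4: +0 new -> 18 infected

Answer: 4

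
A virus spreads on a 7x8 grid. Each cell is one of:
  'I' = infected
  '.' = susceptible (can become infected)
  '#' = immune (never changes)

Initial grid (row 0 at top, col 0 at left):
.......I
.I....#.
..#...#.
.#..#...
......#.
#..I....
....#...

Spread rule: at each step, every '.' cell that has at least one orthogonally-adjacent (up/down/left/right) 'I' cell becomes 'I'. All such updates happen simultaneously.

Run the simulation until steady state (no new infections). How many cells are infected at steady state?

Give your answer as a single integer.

Answer: 48

Derivation:
Step 0 (initial): 3 infected
Step 1: +10 new -> 13 infected
Step 2: +12 new -> 25 infected
Step 3: +13 new -> 38 infected
Step 4: +9 new -> 47 infected
Step 5: +1 new -> 48 infected
Step 6: +0 new -> 48 infected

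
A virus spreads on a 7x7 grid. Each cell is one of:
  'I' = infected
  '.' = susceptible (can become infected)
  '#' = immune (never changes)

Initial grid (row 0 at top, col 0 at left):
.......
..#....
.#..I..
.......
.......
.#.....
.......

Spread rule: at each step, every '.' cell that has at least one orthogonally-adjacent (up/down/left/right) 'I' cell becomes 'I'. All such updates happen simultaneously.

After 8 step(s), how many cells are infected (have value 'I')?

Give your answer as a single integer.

Answer: 46

Derivation:
Step 0 (initial): 1 infected
Step 1: +4 new -> 5 infected
Step 2: +8 new -> 13 infected
Step 3: +8 new -> 21 infected
Step 4: +8 new -> 29 infected
Step 5: +7 new -> 36 infected
Step 6: +6 new -> 42 infected
Step 7: +3 new -> 45 infected
Step 8: +1 new -> 46 infected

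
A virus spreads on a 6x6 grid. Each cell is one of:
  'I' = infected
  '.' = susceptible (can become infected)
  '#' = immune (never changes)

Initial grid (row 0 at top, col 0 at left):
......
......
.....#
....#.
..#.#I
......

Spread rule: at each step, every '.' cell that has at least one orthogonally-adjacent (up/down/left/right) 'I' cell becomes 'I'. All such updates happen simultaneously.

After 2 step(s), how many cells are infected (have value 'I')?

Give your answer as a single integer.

Step 0 (initial): 1 infected
Step 1: +2 new -> 3 infected
Step 2: +1 new -> 4 infected

Answer: 4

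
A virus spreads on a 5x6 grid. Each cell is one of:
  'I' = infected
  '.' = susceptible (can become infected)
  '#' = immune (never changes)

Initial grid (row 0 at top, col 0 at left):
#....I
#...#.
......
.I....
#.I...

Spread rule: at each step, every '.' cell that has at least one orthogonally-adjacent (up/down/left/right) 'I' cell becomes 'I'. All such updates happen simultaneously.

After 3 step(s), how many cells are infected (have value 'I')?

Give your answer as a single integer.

Step 0 (initial): 3 infected
Step 1: +7 new -> 10 infected
Step 2: +7 new -> 17 infected
Step 3: +9 new -> 26 infected

Answer: 26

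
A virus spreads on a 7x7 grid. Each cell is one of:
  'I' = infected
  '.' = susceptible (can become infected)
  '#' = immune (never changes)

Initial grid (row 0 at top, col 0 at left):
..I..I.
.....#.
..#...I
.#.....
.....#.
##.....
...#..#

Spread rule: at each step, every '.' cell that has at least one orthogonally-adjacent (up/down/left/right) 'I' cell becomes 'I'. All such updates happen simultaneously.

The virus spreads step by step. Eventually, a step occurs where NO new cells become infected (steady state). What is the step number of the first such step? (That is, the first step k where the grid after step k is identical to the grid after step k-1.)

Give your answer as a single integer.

Step 0 (initial): 3 infected
Step 1: +8 new -> 11 infected
Step 2: +7 new -> 18 infected
Step 3: +5 new -> 23 infected
Step 4: +4 new -> 27 infected
Step 5: +5 new -> 32 infected
Step 6: +4 new -> 36 infected
Step 7: +2 new -> 38 infected
Step 8: +1 new -> 39 infected
Step 9: +1 new -> 40 infected
Step 10: +1 new -> 41 infected
Step 11: +0 new -> 41 infected

Answer: 11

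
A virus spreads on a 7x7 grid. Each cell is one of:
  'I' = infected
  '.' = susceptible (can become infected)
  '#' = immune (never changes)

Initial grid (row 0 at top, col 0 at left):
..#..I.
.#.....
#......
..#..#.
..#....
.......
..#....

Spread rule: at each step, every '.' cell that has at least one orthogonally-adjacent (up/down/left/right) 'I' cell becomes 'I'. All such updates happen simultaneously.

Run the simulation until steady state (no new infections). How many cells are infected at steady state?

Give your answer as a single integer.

Step 0 (initial): 1 infected
Step 1: +3 new -> 4 infected
Step 2: +4 new -> 8 infected
Step 3: +3 new -> 11 infected
Step 4: +4 new -> 15 infected
Step 5: +4 new -> 19 infected
Step 6: +5 new -> 24 infected
Step 7: +5 new -> 29 infected
Step 8: +5 new -> 34 infected
Step 9: +2 new -> 36 infected
Step 10: +2 new -> 38 infected
Step 11: +1 new -> 39 infected
Step 12: +0 new -> 39 infected

Answer: 39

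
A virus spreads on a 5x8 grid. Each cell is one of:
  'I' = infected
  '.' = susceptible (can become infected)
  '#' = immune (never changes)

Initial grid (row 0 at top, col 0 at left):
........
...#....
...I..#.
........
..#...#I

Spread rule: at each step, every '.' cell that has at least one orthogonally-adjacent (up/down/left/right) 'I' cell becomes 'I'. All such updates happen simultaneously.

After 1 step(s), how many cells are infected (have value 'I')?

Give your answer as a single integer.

Answer: 6

Derivation:
Step 0 (initial): 2 infected
Step 1: +4 new -> 6 infected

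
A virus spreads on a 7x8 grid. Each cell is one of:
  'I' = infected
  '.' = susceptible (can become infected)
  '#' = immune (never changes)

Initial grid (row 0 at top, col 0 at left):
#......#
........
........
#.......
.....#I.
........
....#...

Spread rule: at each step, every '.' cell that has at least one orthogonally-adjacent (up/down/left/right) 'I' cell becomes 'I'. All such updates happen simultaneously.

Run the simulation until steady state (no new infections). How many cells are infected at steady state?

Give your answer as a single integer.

Step 0 (initial): 1 infected
Step 1: +3 new -> 4 infected
Step 2: +6 new -> 10 infected
Step 3: +7 new -> 17 infected
Step 4: +7 new -> 24 infected
Step 5: +7 new -> 31 infected
Step 6: +7 new -> 38 infected
Step 7: +6 new -> 44 infected
Step 8: +5 new -> 49 infected
Step 9: +2 new -> 51 infected
Step 10: +0 new -> 51 infected

Answer: 51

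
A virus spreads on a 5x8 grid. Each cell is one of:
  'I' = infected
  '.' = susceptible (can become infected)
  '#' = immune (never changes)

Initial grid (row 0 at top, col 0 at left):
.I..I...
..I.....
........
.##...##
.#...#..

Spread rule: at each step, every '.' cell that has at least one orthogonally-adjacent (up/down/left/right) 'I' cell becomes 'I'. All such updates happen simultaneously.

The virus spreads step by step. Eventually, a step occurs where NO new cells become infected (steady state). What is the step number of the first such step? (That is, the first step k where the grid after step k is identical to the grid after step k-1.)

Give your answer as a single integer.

Step 0 (initial): 3 infected
Step 1: +8 new -> 11 infected
Step 2: +6 new -> 17 infected
Step 3: +6 new -> 23 infected
Step 4: +6 new -> 29 infected
Step 5: +3 new -> 32 infected
Step 6: +0 new -> 32 infected

Answer: 6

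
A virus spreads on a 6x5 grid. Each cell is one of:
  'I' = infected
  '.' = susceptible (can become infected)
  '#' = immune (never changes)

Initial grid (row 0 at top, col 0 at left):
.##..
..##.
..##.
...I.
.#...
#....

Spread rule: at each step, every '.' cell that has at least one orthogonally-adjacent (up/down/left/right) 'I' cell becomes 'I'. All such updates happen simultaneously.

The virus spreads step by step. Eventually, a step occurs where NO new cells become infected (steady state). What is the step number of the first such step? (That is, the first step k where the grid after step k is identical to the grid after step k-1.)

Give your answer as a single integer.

Step 0 (initial): 1 infected
Step 1: +3 new -> 4 infected
Step 2: +5 new -> 9 infected
Step 3: +5 new -> 14 infected
Step 4: +5 new -> 19 infected
Step 5: +2 new -> 21 infected
Step 6: +1 new -> 22 infected
Step 7: +0 new -> 22 infected

Answer: 7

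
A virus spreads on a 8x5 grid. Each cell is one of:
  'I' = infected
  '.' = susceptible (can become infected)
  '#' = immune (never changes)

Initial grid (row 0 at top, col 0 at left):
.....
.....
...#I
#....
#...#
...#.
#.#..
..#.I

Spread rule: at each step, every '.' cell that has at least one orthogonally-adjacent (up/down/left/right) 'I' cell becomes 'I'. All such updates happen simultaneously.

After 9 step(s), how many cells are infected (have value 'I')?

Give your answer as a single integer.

Step 0 (initial): 2 infected
Step 1: +4 new -> 6 infected
Step 2: +5 new -> 11 infected
Step 3: +4 new -> 15 infected
Step 4: +5 new -> 20 infected
Step 5: +5 new -> 25 infected
Step 6: +3 new -> 28 infected
Step 7: +2 new -> 30 infected
Step 8: +1 new -> 31 infected
Step 9: +1 new -> 32 infected

Answer: 32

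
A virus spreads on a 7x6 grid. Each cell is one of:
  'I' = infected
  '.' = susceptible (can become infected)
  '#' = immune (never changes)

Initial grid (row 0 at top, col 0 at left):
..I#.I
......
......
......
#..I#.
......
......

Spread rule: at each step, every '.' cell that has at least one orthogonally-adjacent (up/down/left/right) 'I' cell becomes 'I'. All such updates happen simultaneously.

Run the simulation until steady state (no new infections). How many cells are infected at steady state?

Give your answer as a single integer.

Step 0 (initial): 3 infected
Step 1: +7 new -> 10 infected
Step 2: +13 new -> 23 infected
Step 3: +9 new -> 32 infected
Step 4: +6 new -> 38 infected
Step 5: +1 new -> 39 infected
Step 6: +0 new -> 39 infected

Answer: 39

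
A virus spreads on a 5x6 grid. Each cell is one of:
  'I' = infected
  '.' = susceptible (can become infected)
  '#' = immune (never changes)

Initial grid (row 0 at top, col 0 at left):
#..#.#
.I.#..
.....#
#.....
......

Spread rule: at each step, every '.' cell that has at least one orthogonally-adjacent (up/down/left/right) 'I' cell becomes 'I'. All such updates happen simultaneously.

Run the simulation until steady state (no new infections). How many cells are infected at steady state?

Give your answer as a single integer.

Step 0 (initial): 1 infected
Step 1: +4 new -> 5 infected
Step 2: +4 new -> 9 infected
Step 3: +3 new -> 12 infected
Step 4: +4 new -> 16 infected
Step 5: +3 new -> 19 infected
Step 6: +4 new -> 23 infected
Step 7: +1 new -> 24 infected
Step 8: +0 new -> 24 infected

Answer: 24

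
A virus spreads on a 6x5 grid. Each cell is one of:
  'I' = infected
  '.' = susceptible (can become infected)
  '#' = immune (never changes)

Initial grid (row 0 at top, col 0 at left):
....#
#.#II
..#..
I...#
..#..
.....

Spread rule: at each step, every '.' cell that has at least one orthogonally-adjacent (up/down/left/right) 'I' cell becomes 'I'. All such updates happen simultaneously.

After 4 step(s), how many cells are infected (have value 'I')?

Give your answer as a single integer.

Answer: 23

Derivation:
Step 0 (initial): 3 infected
Step 1: +6 new -> 9 infected
Step 2: +6 new -> 15 infected
Step 3: +4 new -> 19 infected
Step 4: +4 new -> 23 infected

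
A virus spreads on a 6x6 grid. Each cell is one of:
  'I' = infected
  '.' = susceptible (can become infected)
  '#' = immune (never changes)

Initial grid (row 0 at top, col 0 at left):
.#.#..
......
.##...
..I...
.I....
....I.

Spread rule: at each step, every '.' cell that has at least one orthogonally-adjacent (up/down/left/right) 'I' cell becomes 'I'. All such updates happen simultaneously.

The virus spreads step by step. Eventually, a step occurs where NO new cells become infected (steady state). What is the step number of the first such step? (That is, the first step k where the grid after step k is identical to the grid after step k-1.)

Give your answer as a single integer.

Answer: 7

Derivation:
Step 0 (initial): 3 infected
Step 1: +8 new -> 11 infected
Step 2: +7 new -> 18 infected
Step 3: +4 new -> 22 infected
Step 4: +4 new -> 26 infected
Step 5: +5 new -> 31 infected
Step 6: +1 new -> 32 infected
Step 7: +0 new -> 32 infected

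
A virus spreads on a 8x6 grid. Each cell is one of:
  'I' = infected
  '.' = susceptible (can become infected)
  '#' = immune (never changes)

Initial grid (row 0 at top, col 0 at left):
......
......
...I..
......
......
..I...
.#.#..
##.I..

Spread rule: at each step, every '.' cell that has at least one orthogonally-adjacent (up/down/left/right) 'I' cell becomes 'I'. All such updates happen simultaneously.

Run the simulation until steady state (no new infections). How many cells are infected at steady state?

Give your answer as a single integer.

Answer: 44

Derivation:
Step 0 (initial): 3 infected
Step 1: +10 new -> 13 infected
Step 2: +13 new -> 26 infected
Step 3: +12 new -> 38 infected
Step 4: +5 new -> 43 infected
Step 5: +1 new -> 44 infected
Step 6: +0 new -> 44 infected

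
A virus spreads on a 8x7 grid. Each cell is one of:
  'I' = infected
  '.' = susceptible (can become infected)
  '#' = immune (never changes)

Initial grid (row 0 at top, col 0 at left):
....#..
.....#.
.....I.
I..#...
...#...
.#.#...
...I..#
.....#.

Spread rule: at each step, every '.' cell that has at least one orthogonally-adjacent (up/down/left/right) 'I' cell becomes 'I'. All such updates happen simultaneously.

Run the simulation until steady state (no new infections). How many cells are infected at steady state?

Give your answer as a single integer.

Answer: 47

Derivation:
Step 0 (initial): 3 infected
Step 1: +9 new -> 12 infected
Step 2: +17 new -> 29 infected
Step 3: +11 new -> 40 infected
Step 4: +6 new -> 46 infected
Step 5: +1 new -> 47 infected
Step 6: +0 new -> 47 infected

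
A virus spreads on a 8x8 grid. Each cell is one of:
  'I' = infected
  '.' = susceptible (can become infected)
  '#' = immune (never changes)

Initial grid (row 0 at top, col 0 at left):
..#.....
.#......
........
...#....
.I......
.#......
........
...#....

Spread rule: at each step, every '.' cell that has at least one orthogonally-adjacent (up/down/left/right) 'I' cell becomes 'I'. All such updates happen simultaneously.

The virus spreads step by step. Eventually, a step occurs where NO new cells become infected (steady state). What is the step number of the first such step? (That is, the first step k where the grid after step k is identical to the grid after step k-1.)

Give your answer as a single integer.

Answer: 11

Derivation:
Step 0 (initial): 1 infected
Step 1: +3 new -> 4 infected
Step 2: +6 new -> 10 infected
Step 3: +6 new -> 16 infected
Step 4: +10 new -> 26 infected
Step 5: +8 new -> 34 infected
Step 6: +9 new -> 43 infected
Step 7: +7 new -> 50 infected
Step 8: +5 new -> 55 infected
Step 9: +3 new -> 58 infected
Step 10: +1 new -> 59 infected
Step 11: +0 new -> 59 infected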